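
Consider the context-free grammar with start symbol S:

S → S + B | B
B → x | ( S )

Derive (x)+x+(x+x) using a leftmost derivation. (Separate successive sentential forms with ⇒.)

S ⇒ S+B   [S → S + B]
S+B ⇒ S+B+B   [S → S + B]
S+B+B ⇒ B+B+B   [S → B]
B+B+B ⇒ (S)+B+B   [B → ( S )]
(S)+B+B ⇒ (B)+B+B   [S → B]
(B)+B+B ⇒ (x)+B+B   [B → x]
(x)+B+B ⇒ (x)+x+B   [B → x]
(x)+x+B ⇒ (x)+x+(S)   [B → ( S )]
(x)+x+(S) ⇒ (x)+x+(S+B)   [S → S + B]
(x)+x+(S+B) ⇒ (x)+x+(B+B)   [S → B]
(x)+x+(B+B) ⇒ (x)+x+(x+B)   [B → x]
(x)+x+(x+B) ⇒ (x)+x+(x+x)   [B → x]

S ⇒ S+B ⇒ S+B+B ⇒ B+B+B ⇒ (S)+B+B ⇒ (B)+B+B ⇒ (x)+B+B ⇒ (x)+x+B ⇒ (x)+x+(S) ⇒ (x)+x+(S+B) ⇒ (x)+x+(B+B) ⇒ (x)+x+(x+B) ⇒ (x)+x+(x+x)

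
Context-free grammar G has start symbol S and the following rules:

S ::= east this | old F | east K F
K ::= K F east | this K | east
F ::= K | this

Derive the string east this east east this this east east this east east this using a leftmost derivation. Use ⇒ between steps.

S ⇒ east K F   [S ::= east K F]
east K F ⇒ east K F east F   [K ::= K F east]
east K F east F ⇒ east this K F east F   [K ::= this K]
east this K F east F ⇒ east this east F east F   [K ::= east]
east this east F east F ⇒ east this east K east F   [F ::= K]
east this east K east F ⇒ east this east K F east east F   [K ::= K F east]
east this east K F east east F ⇒ east this east K F east F east east F   [K ::= K F east]
east this east K F east F east east F ⇒ east this east east F east F east east F   [K ::= east]
east this east east F east F east east F ⇒ east this east east K east F east east F   [F ::= K]
east this east east K east F east east F ⇒ east this east east this K east F east east F   [K ::= this K]
east this east east this K east F east east F ⇒ east this east east this this K east F east east F   [K ::= this K]
east this east east this this K east F east east F ⇒ east this east east this this east east F east east F   [K ::= east]
east this east east this this east east F east east F ⇒ east this east east this this east east this east east F   [F ::= this]
east this east east this this east east this east east F ⇒ east this east east this this east east this east east this   [F ::= this]

S ⇒ east K F ⇒ east K F east F ⇒ east this K F east F ⇒ east this east F east F ⇒ east this east K east F ⇒ east this east K F east east F ⇒ east this east K F east F east east F ⇒ east this east east F east F east east F ⇒ east this east east K east F east east F ⇒ east this east east this K east F east east F ⇒ east this east east this this K east F east east F ⇒ east this east east this this east east F east east F ⇒ east this east east this this east east this east east F ⇒ east this east east this this east east this east east this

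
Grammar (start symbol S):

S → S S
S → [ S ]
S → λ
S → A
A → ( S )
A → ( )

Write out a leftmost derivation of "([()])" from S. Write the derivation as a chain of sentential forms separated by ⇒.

S ⇒ SS ⇒ SSS ⇒ SSSS ⇒ ASSS ⇒ (S)SSS ⇒ ([S])SSS ⇒ ([A])SSS ⇒ ([(S)])SSS ⇒ ([()])SSS ⇒ ([()])SS ⇒ ([()])S ⇒ ([()])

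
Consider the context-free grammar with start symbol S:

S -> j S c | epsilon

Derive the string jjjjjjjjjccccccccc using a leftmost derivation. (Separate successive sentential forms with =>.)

S=>jSc=>jjScc=>jjjSccc=>jjjjScccc=>jjjjjSccccc=>jjjjjjScccccc=>jjjjjjjSccccccc=>jjjjjjjjScccccccc=>jjjjjjjjjSccccccccc=>jjjjjjjjjccccccccc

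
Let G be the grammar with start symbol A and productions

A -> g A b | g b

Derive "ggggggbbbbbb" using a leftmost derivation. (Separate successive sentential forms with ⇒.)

A ⇒ gAb   [A -> g A b]
gAb ⇒ ggAbb   [A -> g A b]
ggAbb ⇒ gggAbbb   [A -> g A b]
gggAbbb ⇒ ggggAbbbb   [A -> g A b]
ggggAbbbb ⇒ gggggAbbbbb   [A -> g A b]
gggggAbbbbb ⇒ ggggggbbbbbb   [A -> g b]

A ⇒ gAb ⇒ ggAbb ⇒ gggAbbb ⇒ ggggAbbbb ⇒ gggggAbbbbb ⇒ ggggggbbbbbb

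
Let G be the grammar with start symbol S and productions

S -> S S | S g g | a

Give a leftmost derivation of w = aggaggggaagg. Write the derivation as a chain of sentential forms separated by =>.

S => Sgg   [S -> S g g]
Sgg => SSgg   [S -> S S]
SSgg => SggSgg   [S -> S g g]
SggSgg => aggSgg   [S -> a]
aggSgg => aggSSgg   [S -> S S]
aggSSgg => aggSSSgg   [S -> S S]
aggSSSgg => aggSggSSgg   [S -> S g g]
aggSggSSgg => aggSggggSSgg   [S -> S g g]
aggSggggSSgg => aggaggggSSgg   [S -> a]
aggaggggSSgg => aggaggggaSgg   [S -> a]
aggaggggaSgg => aggaggggaagg   [S -> a]

S=>Sgg=>SSgg=>SggSgg=>aggSgg=>aggSSgg=>aggSSSgg=>aggSggSSgg=>aggSggggSSgg=>aggaggggSSgg=>aggaggggaSgg=>aggaggggaagg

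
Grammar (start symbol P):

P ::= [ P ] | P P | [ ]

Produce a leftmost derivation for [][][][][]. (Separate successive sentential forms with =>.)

P => PP => PPP => []PP => [][]P => [][]PP => [][][]P => [][][]PP => [][][][]P => [][][][][]

P => PP   [P ::= P P]
PP => PPP   [P ::= P P]
PPP => []PP   [P ::= [ ]]
[]PP => [][]P   [P ::= [ ]]
[][]P => [][]PP   [P ::= P P]
[][]PP => [][][]P   [P ::= [ ]]
[][][]P => [][][]PP   [P ::= P P]
[][][]PP => [][][][]P   [P ::= [ ]]
[][][][]P => [][][][][]   [P ::= [ ]]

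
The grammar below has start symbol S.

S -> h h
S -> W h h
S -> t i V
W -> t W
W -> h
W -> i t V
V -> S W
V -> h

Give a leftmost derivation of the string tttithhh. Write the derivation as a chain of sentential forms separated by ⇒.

S⇒Whh⇒tWhh⇒ttWhh⇒tttWhh⇒tttitVhh⇒tttithhh

S ⇒ Whh   [S -> W h h]
Whh ⇒ tWhh   [W -> t W]
tWhh ⇒ ttWhh   [W -> t W]
ttWhh ⇒ tttWhh   [W -> t W]
tttWhh ⇒ tttitVhh   [W -> i t V]
tttitVhh ⇒ tttithhh   [V -> h]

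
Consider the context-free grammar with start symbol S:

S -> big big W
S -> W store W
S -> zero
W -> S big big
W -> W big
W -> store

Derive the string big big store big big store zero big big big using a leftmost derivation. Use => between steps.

S => W store W => S big big store W => big big W big big store W => big big store big big store W => big big store big big store W big => big big store big big store S big big big => big big store big big store zero big big big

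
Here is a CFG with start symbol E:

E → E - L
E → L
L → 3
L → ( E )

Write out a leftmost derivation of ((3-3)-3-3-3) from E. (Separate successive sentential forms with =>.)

E => L => (E) => (E-L) => (E-L-L) => (E-L-L-L) => (L-L-L-L) => ((E)-L-L-L) => ((E-L)-L-L-L) => ((L-L)-L-L-L) => ((3-L)-L-L-L) => ((3-3)-L-L-L) => ((3-3)-3-L-L) => ((3-3)-3-3-L) => ((3-3)-3-3-3)

E => L   [E → L]
L => (E)   [L → ( E )]
(E) => (E-L)   [E → E - L]
(E-L) => (E-L-L)   [E → E - L]
(E-L-L) => (E-L-L-L)   [E → E - L]
(E-L-L-L) => (L-L-L-L)   [E → L]
(L-L-L-L) => ((E)-L-L-L)   [L → ( E )]
((E)-L-L-L) => ((E-L)-L-L-L)   [E → E - L]
((E-L)-L-L-L) => ((L-L)-L-L-L)   [E → L]
((L-L)-L-L-L) => ((3-L)-L-L-L)   [L → 3]
((3-L)-L-L-L) => ((3-3)-L-L-L)   [L → 3]
((3-3)-L-L-L) => ((3-3)-3-L-L)   [L → 3]
((3-3)-3-L-L) => ((3-3)-3-3-L)   [L → 3]
((3-3)-3-3-L) => ((3-3)-3-3-3)   [L → 3]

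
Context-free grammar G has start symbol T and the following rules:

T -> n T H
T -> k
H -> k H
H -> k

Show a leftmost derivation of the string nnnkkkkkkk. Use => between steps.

T => nTH   [T -> n T H]
nTH => nnTHH   [T -> n T H]
nnTHH => nnnTHHH   [T -> n T H]
nnnTHHH => nnnkHHH   [T -> k]
nnnkHHH => nnnkkHHH   [H -> k H]
nnnkkHHH => nnnkkkHHH   [H -> k H]
nnnkkkHHH => nnnkkkkHHH   [H -> k H]
nnnkkkkHHH => nnnkkkkkHH   [H -> k]
nnnkkkkkHH => nnnkkkkkkH   [H -> k]
nnnkkkkkkH => nnnkkkkkkk   [H -> k]

T => nTH => nnTHH => nnnTHHH => nnnkHHH => nnnkkHHH => nnnkkkHHH => nnnkkkkHHH => nnnkkkkkHH => nnnkkkkkkH => nnnkkkkkkk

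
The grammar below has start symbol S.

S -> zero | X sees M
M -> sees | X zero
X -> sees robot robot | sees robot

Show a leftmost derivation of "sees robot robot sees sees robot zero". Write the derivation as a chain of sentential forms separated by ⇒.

S ⇒ X sees M ⇒ sees robot robot sees M ⇒ sees robot robot sees X zero ⇒ sees robot robot sees sees robot zero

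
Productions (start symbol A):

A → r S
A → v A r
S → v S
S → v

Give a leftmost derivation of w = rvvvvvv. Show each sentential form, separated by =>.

A => rS => rvS => rvvS => rvvvS => rvvvvS => rvvvvvS => rvvvvvv

A => rS   [A → r S]
rS => rvS   [S → v S]
rvS => rvvS   [S → v S]
rvvS => rvvvS   [S → v S]
rvvvS => rvvvvS   [S → v S]
rvvvvS => rvvvvvS   [S → v S]
rvvvvvS => rvvvvvv   [S → v]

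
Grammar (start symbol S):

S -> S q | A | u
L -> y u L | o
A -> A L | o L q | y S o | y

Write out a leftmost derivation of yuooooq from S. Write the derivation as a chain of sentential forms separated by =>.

S => Sq => Aq => ALq => ALLq => ALLLq => ySoLLLq => yuoLLLq => yuooLLq => yuoooLq => yuooooq

S => Sq   [S -> S q]
Sq => Aq   [S -> A]
Aq => ALq   [A -> A L]
ALq => ALLq   [A -> A L]
ALLq => ALLLq   [A -> A L]
ALLLq => ySoLLLq   [A -> y S o]
ySoLLLq => yuoLLLq   [S -> u]
yuoLLLq => yuooLLq   [L -> o]
yuooLLq => yuoooLq   [L -> o]
yuoooLq => yuooooq   [L -> o]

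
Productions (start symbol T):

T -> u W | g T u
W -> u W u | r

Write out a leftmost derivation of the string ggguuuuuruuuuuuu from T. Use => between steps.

T=>gTu=>ggTuu=>gggTuuu=>ggguWuuu=>ggguuWuuuu=>ggguuuWuuuuu=>ggguuuuWuuuuuu=>ggguuuuuWuuuuuuu=>ggguuuuuruuuuuuu

T => gTu   [T -> g T u]
gTu => ggTuu   [T -> g T u]
ggTuu => gggTuuu   [T -> g T u]
gggTuuu => ggguWuuu   [T -> u W]
ggguWuuu => ggguuWuuuu   [W -> u W u]
ggguuWuuuu => ggguuuWuuuuu   [W -> u W u]
ggguuuWuuuuu => ggguuuuWuuuuuu   [W -> u W u]
ggguuuuWuuuuuu => ggguuuuuWuuuuuuu   [W -> u W u]
ggguuuuuWuuuuuuu => ggguuuuuruuuuuuu   [W -> r]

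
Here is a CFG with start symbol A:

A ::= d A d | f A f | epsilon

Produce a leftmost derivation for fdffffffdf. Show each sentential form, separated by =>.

A=>fAf=>fdAdf=>fdfAfdf=>fdffAffdf=>fdfffAfffdf=>fdffffffdf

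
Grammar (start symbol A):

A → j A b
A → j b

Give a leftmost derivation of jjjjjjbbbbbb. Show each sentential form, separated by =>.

A=>jAb=>jjAbb=>jjjAbbb=>jjjjAbbbb=>jjjjjAbbbbb=>jjjjjjbbbbbb

A => jAb   [A → j A b]
jAb => jjAbb   [A → j A b]
jjAbb => jjjAbbb   [A → j A b]
jjjAbbb => jjjjAbbbb   [A → j A b]
jjjjAbbbb => jjjjjAbbbbb   [A → j A b]
jjjjjAbbbbb => jjjjjjbbbbbb   [A → j b]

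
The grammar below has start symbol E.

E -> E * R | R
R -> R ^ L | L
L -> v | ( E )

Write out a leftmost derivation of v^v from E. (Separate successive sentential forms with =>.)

E => R => R^L => L^L => v^L => v^v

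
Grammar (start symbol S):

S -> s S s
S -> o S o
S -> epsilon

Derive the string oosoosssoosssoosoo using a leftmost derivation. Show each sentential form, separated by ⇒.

S⇒oSo⇒ooSoo⇒oosSsoo⇒oosoSosoo⇒oosooSoosoo⇒oosoosSsoosoo⇒oosoossSssoosoo⇒oosoosssSsssoosoo⇒oosoosssoSosssoosoo⇒oosoosssoosssoosoo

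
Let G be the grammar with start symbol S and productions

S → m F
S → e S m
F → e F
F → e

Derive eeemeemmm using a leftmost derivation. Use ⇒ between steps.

S ⇒ eSm ⇒ eeSmm ⇒ eeeSmmm ⇒ eeemFmmm ⇒ eeemeFmmm ⇒ eeemeemmm

S ⇒ eSm   [S → e S m]
eSm ⇒ eeSmm   [S → e S m]
eeSmm ⇒ eeeSmmm   [S → e S m]
eeeSmmm ⇒ eeemFmmm   [S → m F]
eeemFmmm ⇒ eeemeFmmm   [F → e F]
eeemeFmmm ⇒ eeemeemmm   [F → e]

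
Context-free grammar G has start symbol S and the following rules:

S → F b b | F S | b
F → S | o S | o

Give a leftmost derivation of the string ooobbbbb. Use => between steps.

S => FS   [S → F S]
FS => SS   [F → S]
SS => FSS   [S → F S]
FSS => oSSS   [F → o S]
oSSS => oFbbSS   [S → F b b]
oFbbSS => ooSbbSS   [F → o S]
ooSbbSS => ooFSbbSS   [S → F S]
ooFSbbSS => oooSbbSS   [F → o]
oooSbbSS => ooobbbSS   [S → b]
ooobbbSS => ooobbbbS   [S → b]
ooobbbbS => ooobbbbb   [S → b]

S => FS => SS => FSS => oSSS => oFbbSS => ooSbbSS => ooFSbbSS => oooSbbSS => ooobbbSS => ooobbbbS => ooobbbbb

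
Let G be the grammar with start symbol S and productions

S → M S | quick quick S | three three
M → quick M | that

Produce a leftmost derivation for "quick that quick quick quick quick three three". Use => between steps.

S => M S => quick M S => quick that S => quick that quick quick S => quick that quick quick quick quick S => quick that quick quick quick quick three three

S => M S   [S → M S]
M S => quick M S   [M → quick M]
quick M S => quick that S   [M → that]
quick that S => quick that quick quick S   [S → quick quick S]
quick that quick quick S => quick that quick quick quick quick S   [S → quick quick S]
quick that quick quick quick quick S => quick that quick quick quick quick three three   [S → three three]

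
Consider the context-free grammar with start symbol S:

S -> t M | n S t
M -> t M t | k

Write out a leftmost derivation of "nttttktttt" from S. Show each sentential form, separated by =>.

S => nSt => ntMt => nttMtt => ntttMttt => nttttMtttt => nttttktttt

S => nSt   [S -> n S t]
nSt => ntMt   [S -> t M]
ntMt => nttMtt   [M -> t M t]
nttMtt => ntttMttt   [M -> t M t]
ntttMttt => nttttMtttt   [M -> t M t]
nttttMtttt => nttttktttt   [M -> k]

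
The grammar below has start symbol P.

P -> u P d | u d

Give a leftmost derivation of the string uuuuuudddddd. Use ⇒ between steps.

P ⇒ uPd   [P -> u P d]
uPd ⇒ uuPdd   [P -> u P d]
uuPdd ⇒ uuuPddd   [P -> u P d]
uuuPddd ⇒ uuuuPdddd   [P -> u P d]
uuuuPdddd ⇒ uuuuuPddddd   [P -> u P d]
uuuuuPddddd ⇒ uuuuuudddddd   [P -> u d]

P⇒uPd⇒uuPdd⇒uuuPddd⇒uuuuPdddd⇒uuuuuPddddd⇒uuuuuudddddd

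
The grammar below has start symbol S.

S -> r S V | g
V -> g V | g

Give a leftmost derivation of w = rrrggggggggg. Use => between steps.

S => rSV   [S -> r S V]
rSV => rrSVV   [S -> r S V]
rrSVV => rrrSVVV   [S -> r S V]
rrrSVVV => rrrgVVV   [S -> g]
rrrgVVV => rrrggVV   [V -> g]
rrrggVV => rrrgggVV   [V -> g V]
rrrgggVV => rrrggggVV   [V -> g V]
rrrggggVV => rrrgggggVV   [V -> g V]
rrrgggggVV => rrrggggggVV   [V -> g V]
rrrggggggVV => rrrgggggggV   [V -> g]
rrrgggggggV => rrrggggggggV   [V -> g V]
rrrggggggggV => rrrggggggggg   [V -> g]

S => rSV => rrSVV => rrrSVVV => rrrgVVV => rrrggVV => rrrgggVV => rrrggggVV => rrrgggggVV => rrrggggggVV => rrrgggggggV => rrrggggggggV => rrrggggggggg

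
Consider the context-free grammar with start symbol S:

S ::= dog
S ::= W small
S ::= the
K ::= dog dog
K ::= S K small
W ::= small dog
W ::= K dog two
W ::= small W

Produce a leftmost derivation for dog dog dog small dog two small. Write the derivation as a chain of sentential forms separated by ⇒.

S ⇒ W small ⇒ K dog two small ⇒ S K small dog two small ⇒ dog K small dog two small ⇒ dog dog dog small dog two small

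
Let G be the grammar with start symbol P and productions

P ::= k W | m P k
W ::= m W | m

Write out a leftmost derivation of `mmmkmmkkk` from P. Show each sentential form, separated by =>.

P => mPk => mmPkk => mmmPkkk => mmmkWkkk => mmmkmWkkk => mmmkmmkkk

P => mPk   [P ::= m P k]
mPk => mmPkk   [P ::= m P k]
mmPkk => mmmPkkk   [P ::= m P k]
mmmPkkk => mmmkWkkk   [P ::= k W]
mmmkWkkk => mmmkmWkkk   [W ::= m W]
mmmkmWkkk => mmmkmmkkk   [W ::= m]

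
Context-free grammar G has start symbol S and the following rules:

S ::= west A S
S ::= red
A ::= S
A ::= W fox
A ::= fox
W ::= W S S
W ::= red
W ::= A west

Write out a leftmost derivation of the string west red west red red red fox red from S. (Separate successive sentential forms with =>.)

S => west A S => west S S => west red S => west red west A S => west red west W fox S => west red west W S S fox S => west red west red S S fox S => west red west red red S fox S => west red west red red red fox S => west red west red red red fox red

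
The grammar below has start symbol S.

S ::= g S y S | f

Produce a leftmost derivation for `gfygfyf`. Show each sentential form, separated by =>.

S => gSyS => gfyS => gfygSyS => gfygfyS => gfygfyf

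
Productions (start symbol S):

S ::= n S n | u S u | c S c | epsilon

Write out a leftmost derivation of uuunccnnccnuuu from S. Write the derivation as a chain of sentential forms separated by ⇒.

S ⇒ uSu   [S ::= u S u]
uSu ⇒ uuSuu   [S ::= u S u]
uuSuu ⇒ uuuSuuu   [S ::= u S u]
uuuSuuu ⇒ uuunSnuuu   [S ::= n S n]
uuunSnuuu ⇒ uuuncScnuuu   [S ::= c S c]
uuuncScnuuu ⇒ uuunccSccnuuu   [S ::= c S c]
uuunccSccnuuu ⇒ uuunccnSnccnuuu   [S ::= n S n]
uuunccnSnccnuuu ⇒ uuunccnnccnuuu   [S ::= epsilon]

S ⇒ uSu ⇒ uuSuu ⇒ uuuSuuu ⇒ uuunSnuuu ⇒ uuuncScnuuu ⇒ uuunccSccnuuu ⇒ uuunccnSnccnuuu ⇒ uuunccnnccnuuu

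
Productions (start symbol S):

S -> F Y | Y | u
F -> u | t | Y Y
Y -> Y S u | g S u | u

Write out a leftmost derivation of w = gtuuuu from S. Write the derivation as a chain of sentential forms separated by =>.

S => FY   [S -> F Y]
FY => YYY   [F -> Y Y]
YYY => gSuYY   [Y -> g S u]
gSuYY => gFYuYY   [S -> F Y]
gFYuYY => gtYuYY   [F -> t]
gtYuYY => gtuuYY   [Y -> u]
gtuuYY => gtuuuY   [Y -> u]
gtuuuY => gtuuuu   [Y -> u]

S=>FY=>YYY=>gSuYY=>gFYuYY=>gtYuYY=>gtuuYY=>gtuuuY=>gtuuuu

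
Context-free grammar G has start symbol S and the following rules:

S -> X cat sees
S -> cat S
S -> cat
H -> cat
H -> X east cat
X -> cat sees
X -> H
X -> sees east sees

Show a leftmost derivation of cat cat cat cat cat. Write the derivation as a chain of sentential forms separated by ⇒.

S ⇒ cat S ⇒ cat cat S ⇒ cat cat cat S ⇒ cat cat cat cat S ⇒ cat cat cat cat cat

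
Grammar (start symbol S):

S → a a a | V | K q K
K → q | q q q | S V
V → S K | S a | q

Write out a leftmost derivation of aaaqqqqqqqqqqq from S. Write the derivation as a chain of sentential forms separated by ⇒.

S ⇒ V   [S → V]
V ⇒ SK   [V → S K]
SK ⇒ KqKK   [S → K q K]
KqKK ⇒ SVqKK   [K → S V]
SVqKK ⇒ KqKVqKK   [S → K q K]
KqKVqKK ⇒ SVqKVqKK   [K → S V]
SVqKVqKK ⇒ aaaVqKVqKK   [S → a a a]
aaaVqKVqKK ⇒ aaaqqKVqKK   [V → q]
aaaqqKVqKK ⇒ aaaqqqVqKK   [K → q]
aaaqqqVqKK ⇒ aaaqqqqqKK   [V → q]
aaaqqqqqKK ⇒ aaaqqqqqqqqK   [K → q q q]
aaaqqqqqqqqK ⇒ aaaqqqqqqqqqqq   [K → q q q]

S ⇒ V ⇒ SK ⇒ KqKK ⇒ SVqKK ⇒ KqKVqKK ⇒ SVqKVqKK ⇒ aaaVqKVqKK ⇒ aaaqqKVqKK ⇒ aaaqqqVqKK ⇒ aaaqqqqqKK ⇒ aaaqqqqqqqqK ⇒ aaaqqqqqqqqqqq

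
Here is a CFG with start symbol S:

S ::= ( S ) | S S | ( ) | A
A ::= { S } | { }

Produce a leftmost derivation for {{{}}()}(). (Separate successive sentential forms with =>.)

S => SS   [S ::= S S]
SS => AS   [S ::= A]
AS => {S}S   [A ::= { S }]
{S}S => {SS}S   [S ::= S S]
{SS}S => {AS}S   [S ::= A]
{AS}S => {{S}S}S   [A ::= { S }]
{{S}S}S => {{A}S}S   [S ::= A]
{{A}S}S => {{{}}S}S   [A ::= { }]
{{{}}S}S => {{{}}()}S   [S ::= ( )]
{{{}}()}S => {{{}}()}()   [S ::= ( )]

S=>SS=>AS=>{S}S=>{SS}S=>{AS}S=>{{S}S}S=>{{A}S}S=>{{{}}S}S=>{{{}}()}S=>{{{}}()}()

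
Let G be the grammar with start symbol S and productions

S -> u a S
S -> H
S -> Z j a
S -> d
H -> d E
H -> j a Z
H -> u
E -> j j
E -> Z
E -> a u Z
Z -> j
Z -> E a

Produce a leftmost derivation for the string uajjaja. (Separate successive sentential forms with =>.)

S => uaS   [S -> u a S]
uaS => uaZja   [S -> Z j a]
uaZja => uaEaja   [Z -> E a]
uaEaja => uajjaja   [E -> j j]

S => uaS => uaZja => uaEaja => uajjaja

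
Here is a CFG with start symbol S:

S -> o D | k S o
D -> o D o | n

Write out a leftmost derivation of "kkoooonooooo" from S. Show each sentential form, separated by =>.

S => kSo => kkSoo => kkoDoo => kkooDooo => kkoooDoooo => kkooooDooooo => kkoooonooooo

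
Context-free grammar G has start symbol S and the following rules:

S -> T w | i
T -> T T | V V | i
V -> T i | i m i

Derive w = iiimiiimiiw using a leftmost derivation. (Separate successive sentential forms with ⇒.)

S ⇒ Tw   [S -> T w]
Tw ⇒ TTw   [T -> T T]
TTw ⇒ VVTw   [T -> V V]
VVTw ⇒ TiVTw   [V -> T i]
TiVTw ⇒ VViVTw   [T -> V V]
VViVTw ⇒ TiViVTw   [V -> T i]
TiViVTw ⇒ iiViVTw   [T -> i]
iiViVTw ⇒ iiimiiVTw   [V -> i m i]
iiimiiVTw ⇒ iiimiiimiTw   [V -> i m i]
iiimiiimiTw ⇒ iiimiiimiiw   [T -> i]

S ⇒ Tw ⇒ TTw ⇒ VVTw ⇒ TiVTw ⇒ VViVTw ⇒ TiViVTw ⇒ iiViVTw ⇒ iiimiiVTw ⇒ iiimiiimiTw ⇒ iiimiiimiiw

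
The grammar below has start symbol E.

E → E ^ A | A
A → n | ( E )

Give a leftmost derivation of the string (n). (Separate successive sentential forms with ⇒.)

E⇒A⇒(E)⇒(A)⇒(n)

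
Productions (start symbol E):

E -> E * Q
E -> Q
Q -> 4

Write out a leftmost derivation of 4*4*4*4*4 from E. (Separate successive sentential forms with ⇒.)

E ⇒ E*Q ⇒ E*Q*Q ⇒ E*Q*Q*Q ⇒ E*Q*Q*Q*Q ⇒ Q*Q*Q*Q*Q ⇒ 4*Q*Q*Q*Q ⇒ 4*4*Q*Q*Q ⇒ 4*4*4*Q*Q ⇒ 4*4*4*4*Q ⇒ 4*4*4*4*4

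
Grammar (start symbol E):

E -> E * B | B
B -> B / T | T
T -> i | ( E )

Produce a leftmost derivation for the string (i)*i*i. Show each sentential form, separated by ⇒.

E⇒E*B⇒E*B*B⇒B*B*B⇒T*B*B⇒(E)*B*B⇒(B)*B*B⇒(T)*B*B⇒(i)*B*B⇒(i)*T*B⇒(i)*i*B⇒(i)*i*T⇒(i)*i*i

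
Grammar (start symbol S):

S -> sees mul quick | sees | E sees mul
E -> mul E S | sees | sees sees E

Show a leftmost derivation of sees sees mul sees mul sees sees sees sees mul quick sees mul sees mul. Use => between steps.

S => E sees mul   [S -> E sees mul]
E sees mul => sees sees E sees mul   [E -> sees sees E]
sees sees E sees mul => sees sees mul E S sees mul   [E -> mul E S]
sees sees mul E S sees mul => sees sees mul sees S sees mul   [E -> sees]
sees sees mul sees S sees mul => sees sees mul sees E sees mul sees mul   [S -> E sees mul]
sees sees mul sees E sees mul sees mul => sees sees mul sees mul E S sees mul sees mul   [E -> mul E S]
sees sees mul sees mul E S sees mul sees mul => sees sees mul sees mul sees sees E S sees mul sees mul   [E -> sees sees E]
sees sees mul sees mul sees sees E S sees mul sees mul => sees sees mul sees mul sees sees sees S sees mul sees mul   [E -> sees]
sees sees mul sees mul sees sees sees S sees mul sees mul => sees sees mul sees mul sees sees sees sees mul quick sees mul sees mul   [S -> sees mul quick]

S => E sees mul => sees sees E sees mul => sees sees mul E S sees mul => sees sees mul sees S sees mul => sees sees mul sees E sees mul sees mul => sees sees mul sees mul E S sees mul sees mul => sees sees mul sees mul sees sees E S sees mul sees mul => sees sees mul sees mul sees sees sees S sees mul sees mul => sees sees mul sees mul sees sees sees sees mul quick sees mul sees mul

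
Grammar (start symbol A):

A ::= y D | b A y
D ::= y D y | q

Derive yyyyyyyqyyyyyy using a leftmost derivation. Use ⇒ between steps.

A ⇒ yD   [A ::= y D]
yD ⇒ yyDy   [D ::= y D y]
yyDy ⇒ yyyDyy   [D ::= y D y]
yyyDyy ⇒ yyyyDyyy   [D ::= y D y]
yyyyDyyy ⇒ yyyyyDyyyy   [D ::= y D y]
yyyyyDyyyy ⇒ yyyyyyDyyyyy   [D ::= y D y]
yyyyyyDyyyyy ⇒ yyyyyyyDyyyyyy   [D ::= y D y]
yyyyyyyDyyyyyy ⇒ yyyyyyyqyyyyyy   [D ::= q]

A ⇒ yD ⇒ yyDy ⇒ yyyDyy ⇒ yyyyDyyy ⇒ yyyyyDyyyy ⇒ yyyyyyDyyyyy ⇒ yyyyyyyDyyyyyy ⇒ yyyyyyyqyyyyyy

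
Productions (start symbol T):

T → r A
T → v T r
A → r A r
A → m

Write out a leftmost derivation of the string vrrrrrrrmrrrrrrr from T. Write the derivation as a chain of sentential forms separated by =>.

T => vTr   [T → v T r]
vTr => vrAr   [T → r A]
vrAr => vrrArr   [A → r A r]
vrrArr => vrrrArrr   [A → r A r]
vrrrArrr => vrrrrArrrr   [A → r A r]
vrrrrArrrr => vrrrrrArrrrr   [A → r A r]
vrrrrrArrrrr => vrrrrrrArrrrrr   [A → r A r]
vrrrrrrArrrrrr => vrrrrrrrArrrrrrr   [A → r A r]
vrrrrrrrArrrrrrr => vrrrrrrrmrrrrrrr   [A → m]

T => vTr => vrAr => vrrArr => vrrrArrr => vrrrrArrrr => vrrrrrArrrrr => vrrrrrrArrrrrr => vrrrrrrrArrrrrrr => vrrrrrrrmrrrrrrr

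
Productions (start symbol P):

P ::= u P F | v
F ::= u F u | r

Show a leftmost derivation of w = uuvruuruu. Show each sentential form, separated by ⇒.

P ⇒ uPF   [P ::= u P F]
uPF ⇒ uuPFF   [P ::= u P F]
uuPFF ⇒ uuvFF   [P ::= v]
uuvFF ⇒ uuvrF   [F ::= r]
uuvrF ⇒ uuvruFu   [F ::= u F u]
uuvruFu ⇒ uuvruuFuu   [F ::= u F u]
uuvruuFuu ⇒ uuvruuruu   [F ::= r]

P ⇒ uPF ⇒ uuPFF ⇒ uuvFF ⇒ uuvrF ⇒ uuvruFu ⇒ uuvruuFuu ⇒ uuvruuruu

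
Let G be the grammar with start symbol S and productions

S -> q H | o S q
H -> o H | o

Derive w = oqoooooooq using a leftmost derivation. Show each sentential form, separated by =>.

S => oSq   [S -> o S q]
oSq => oqHq   [S -> q H]
oqHq => oqoHq   [H -> o H]
oqoHq => oqooHq   [H -> o H]
oqooHq => oqoooHq   [H -> o H]
oqoooHq => oqooooHq   [H -> o H]
oqooooHq => oqoooooHq   [H -> o H]
oqoooooHq => oqooooooHq   [H -> o H]
oqooooooHq => oqoooooooq   [H -> o]

S => oSq => oqHq => oqoHq => oqooHq => oqoooHq => oqooooHq => oqoooooHq => oqooooooHq => oqoooooooq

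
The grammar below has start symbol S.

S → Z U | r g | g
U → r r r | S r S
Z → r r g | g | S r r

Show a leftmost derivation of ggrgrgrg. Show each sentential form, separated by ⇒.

S ⇒ ZU ⇒ gU ⇒ gSrS ⇒ ggrS ⇒ ggrZU ⇒ ggrgU ⇒ ggrgSrS ⇒ ggrgrgrS ⇒ ggrgrgrg

S ⇒ ZU   [S → Z U]
ZU ⇒ gU   [Z → g]
gU ⇒ gSrS   [U → S r S]
gSrS ⇒ ggrS   [S → g]
ggrS ⇒ ggrZU   [S → Z U]
ggrZU ⇒ ggrgU   [Z → g]
ggrgU ⇒ ggrgSrS   [U → S r S]
ggrgSrS ⇒ ggrgrgrS   [S → r g]
ggrgrgrS ⇒ ggrgrgrg   [S → g]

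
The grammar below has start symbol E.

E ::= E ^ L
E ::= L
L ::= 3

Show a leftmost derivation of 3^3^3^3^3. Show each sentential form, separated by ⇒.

E ⇒ E^L ⇒ E^L^L ⇒ E^L^L^L ⇒ E^L^L^L^L ⇒ L^L^L^L^L ⇒ 3^L^L^L^L ⇒ 3^3^L^L^L ⇒ 3^3^3^L^L ⇒ 3^3^3^3^L ⇒ 3^3^3^3^3

E ⇒ E^L   [E ::= E ^ L]
E^L ⇒ E^L^L   [E ::= E ^ L]
E^L^L ⇒ E^L^L^L   [E ::= E ^ L]
E^L^L^L ⇒ E^L^L^L^L   [E ::= E ^ L]
E^L^L^L^L ⇒ L^L^L^L^L   [E ::= L]
L^L^L^L^L ⇒ 3^L^L^L^L   [L ::= 3]
3^L^L^L^L ⇒ 3^3^L^L^L   [L ::= 3]
3^3^L^L^L ⇒ 3^3^3^L^L   [L ::= 3]
3^3^3^L^L ⇒ 3^3^3^3^L   [L ::= 3]
3^3^3^3^L ⇒ 3^3^3^3^3   [L ::= 3]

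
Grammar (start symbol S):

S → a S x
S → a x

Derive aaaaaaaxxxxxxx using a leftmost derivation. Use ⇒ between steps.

S ⇒ aSx ⇒ aaSxx ⇒ aaaSxxx ⇒ aaaaSxxxx ⇒ aaaaaSxxxxx ⇒ aaaaaaSxxxxxx ⇒ aaaaaaaxxxxxxx

S ⇒ aSx   [S → a S x]
aSx ⇒ aaSxx   [S → a S x]
aaSxx ⇒ aaaSxxx   [S → a S x]
aaaSxxx ⇒ aaaaSxxxx   [S → a S x]
aaaaSxxxx ⇒ aaaaaSxxxxx   [S → a S x]
aaaaaSxxxxx ⇒ aaaaaaSxxxxxx   [S → a S x]
aaaaaaSxxxxxx ⇒ aaaaaaaxxxxxxx   [S → a x]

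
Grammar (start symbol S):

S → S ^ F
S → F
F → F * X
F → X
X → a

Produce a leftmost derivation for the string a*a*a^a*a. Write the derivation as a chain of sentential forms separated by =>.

S => S^F => F^F => F*X^F => F*X*X^F => X*X*X^F => a*X*X^F => a*a*X^F => a*a*a^F => a*a*a^F*X => a*a*a^X*X => a*a*a^a*X => a*a*a^a*a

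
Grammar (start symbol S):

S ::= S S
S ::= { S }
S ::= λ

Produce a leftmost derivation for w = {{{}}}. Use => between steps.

S=>{S}=>{SS}=>{{S}S}=>{{{S}}S}=>{{{}}S}=>{{{}}}

S => {S}   [S ::= { S }]
{S} => {SS}   [S ::= S S]
{SS} => {{S}S}   [S ::= { S }]
{{S}S} => {{{S}}S}   [S ::= { S }]
{{{S}}S} => {{{}}S}   [S ::= λ]
{{{}}S} => {{{}}}   [S ::= λ]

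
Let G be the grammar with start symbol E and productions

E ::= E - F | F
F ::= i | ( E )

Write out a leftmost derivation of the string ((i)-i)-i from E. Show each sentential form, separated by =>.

E => E-F   [E ::= E - F]
E-F => F-F   [E ::= F]
F-F => (E)-F   [F ::= ( E )]
(E)-F => (E-F)-F   [E ::= E - F]
(E-F)-F => (F-F)-F   [E ::= F]
(F-F)-F => ((E)-F)-F   [F ::= ( E )]
((E)-F)-F => ((F)-F)-F   [E ::= F]
((F)-F)-F => ((i)-F)-F   [F ::= i]
((i)-F)-F => ((i)-i)-F   [F ::= i]
((i)-i)-F => ((i)-i)-i   [F ::= i]

E => E-F => F-F => (E)-F => (E-F)-F => (F-F)-F => ((E)-F)-F => ((F)-F)-F => ((i)-F)-F => ((i)-i)-F => ((i)-i)-i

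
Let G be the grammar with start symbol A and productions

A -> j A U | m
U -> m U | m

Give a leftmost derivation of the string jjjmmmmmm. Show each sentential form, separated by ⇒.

A ⇒ jAU   [A -> j A U]
jAU ⇒ jjAUU   [A -> j A U]
jjAUU ⇒ jjjAUUU   [A -> j A U]
jjjAUUU ⇒ jjjmUUU   [A -> m]
jjjmUUU ⇒ jjjmmUUU   [U -> m U]
jjjmmUUU ⇒ jjjmmmUU   [U -> m]
jjjmmmUU ⇒ jjjmmmmUU   [U -> m U]
jjjmmmmUU ⇒ jjjmmmmmU   [U -> m]
jjjmmmmmU ⇒ jjjmmmmmm   [U -> m]

A⇒jAU⇒jjAUU⇒jjjAUUU⇒jjjmUUU⇒jjjmmUUU⇒jjjmmmUU⇒jjjmmmmUU⇒jjjmmmmmU⇒jjjmmmmmm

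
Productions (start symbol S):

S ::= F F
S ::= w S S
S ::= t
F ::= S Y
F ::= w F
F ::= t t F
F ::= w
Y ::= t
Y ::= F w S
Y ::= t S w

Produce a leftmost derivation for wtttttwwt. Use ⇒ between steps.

S ⇒ FF   [S ::= F F]
FF ⇒ wF   [F ::= w]
wF ⇒ wttF   [F ::= t t F]
wttF ⇒ wttttF   [F ::= t t F]
wttttF ⇒ wttttSY   [F ::= S Y]
wttttSY ⇒ wtttttY   [S ::= t]
wtttttY ⇒ wtttttFwS   [Y ::= F w S]
wtttttFwS ⇒ wtttttwwS   [F ::= w]
wtttttwwS ⇒ wtttttwwt   [S ::= t]

S ⇒ FF ⇒ wF ⇒ wttF ⇒ wttttF ⇒ wttttSY ⇒ wtttttY ⇒ wtttttFwS ⇒ wtttttwwS ⇒ wtttttwwt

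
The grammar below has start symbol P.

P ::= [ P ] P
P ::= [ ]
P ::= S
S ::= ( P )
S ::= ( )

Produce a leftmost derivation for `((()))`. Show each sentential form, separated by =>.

P=>S=>(P)=>(S)=>((P))=>((S))=>((()))

P => S   [P ::= S]
S => (P)   [S ::= ( P )]
(P) => (S)   [P ::= S]
(S) => ((P))   [S ::= ( P )]
((P)) => ((S))   [P ::= S]
((S)) => ((()))   [S ::= ( )]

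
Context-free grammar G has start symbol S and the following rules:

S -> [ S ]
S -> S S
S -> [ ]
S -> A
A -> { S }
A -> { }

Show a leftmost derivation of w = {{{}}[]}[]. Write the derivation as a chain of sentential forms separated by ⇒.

S ⇒ SS   [S -> S S]
SS ⇒ AS   [S -> A]
AS ⇒ {S}S   [A -> { S }]
{S}S ⇒ {SS}S   [S -> S S]
{SS}S ⇒ {AS}S   [S -> A]
{AS}S ⇒ {{S}S}S   [A -> { S }]
{{S}S}S ⇒ {{A}S}S   [S -> A]
{{A}S}S ⇒ {{{}}S}S   [A -> { }]
{{{}}S}S ⇒ {{{}}[]}S   [S -> [ ]]
{{{}}[]}S ⇒ {{{}}[]}[]   [S -> [ ]]

S⇒SS⇒AS⇒{S}S⇒{SS}S⇒{AS}S⇒{{S}S}S⇒{{A}S}S⇒{{{}}S}S⇒{{{}}[]}S⇒{{{}}[]}[]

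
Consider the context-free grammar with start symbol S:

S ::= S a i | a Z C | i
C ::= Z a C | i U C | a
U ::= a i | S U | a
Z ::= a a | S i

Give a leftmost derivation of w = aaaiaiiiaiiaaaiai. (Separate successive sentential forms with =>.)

S => Sai => Saiai => aZCaiai => aaaCaiai => aaaiUCaiai => aaaiaiCaiai => aaaiaiZaCaiai => aaaiaiSiaCaiai => aaaiaiiiaCaiai => aaaiaiiiaiUCaiai => aaaiaiiiaiSUCaiai => aaaiaiiiaiiUCaiai => aaaiaiiiaiiaCaiai => aaaiaiiiaiiaaaiai

S => Sai   [S ::= S a i]
Sai => Saiai   [S ::= S a i]
Saiai => aZCaiai   [S ::= a Z C]
aZCaiai => aaaCaiai   [Z ::= a a]
aaaCaiai => aaaiUCaiai   [C ::= i U C]
aaaiUCaiai => aaaiaiCaiai   [U ::= a i]
aaaiaiCaiai => aaaiaiZaCaiai   [C ::= Z a C]
aaaiaiZaCaiai => aaaiaiSiaCaiai   [Z ::= S i]
aaaiaiSiaCaiai => aaaiaiiiaCaiai   [S ::= i]
aaaiaiiiaCaiai => aaaiaiiiaiUCaiai   [C ::= i U C]
aaaiaiiiaiUCaiai => aaaiaiiiaiSUCaiai   [U ::= S U]
aaaiaiiiaiSUCaiai => aaaiaiiiaiiUCaiai   [S ::= i]
aaaiaiiiaiiUCaiai => aaaiaiiiaiiaCaiai   [U ::= a]
aaaiaiiiaiiaCaiai => aaaiaiiiaiiaaaiai   [C ::= a]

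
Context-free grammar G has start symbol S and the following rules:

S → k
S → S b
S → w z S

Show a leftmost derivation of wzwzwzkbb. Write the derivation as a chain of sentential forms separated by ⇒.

S⇒wzS⇒wzSb⇒wzwzSb⇒wzwzSbb⇒wzwzwzSbb⇒wzwzwzkbb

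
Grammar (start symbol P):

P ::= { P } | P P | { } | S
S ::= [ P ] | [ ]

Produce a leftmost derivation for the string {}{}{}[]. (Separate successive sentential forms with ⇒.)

P ⇒ PP ⇒ PPP ⇒ {}PP ⇒ {}PPP ⇒ {}{}PP ⇒ {}{}{}P ⇒ {}{}{}S ⇒ {}{}{}[]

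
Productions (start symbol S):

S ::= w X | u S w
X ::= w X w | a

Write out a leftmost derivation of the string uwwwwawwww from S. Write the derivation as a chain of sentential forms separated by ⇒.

S ⇒ uSw ⇒ uwXw ⇒ uwwXww ⇒ uwwwXwww ⇒ uwwwwXwwww ⇒ uwwwwawwww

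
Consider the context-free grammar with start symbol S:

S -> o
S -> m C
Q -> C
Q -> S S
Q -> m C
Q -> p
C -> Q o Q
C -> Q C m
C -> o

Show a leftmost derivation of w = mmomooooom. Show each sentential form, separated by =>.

S=>mC=>mQCm=>mmCCm=>mmoCm=>mmoQoQm=>mmoSSoQm=>mmomCSoQm=>mmomoSoQm=>mmomoooQm=>mmomoooSSm=>mmomooooSm=>mmomooooom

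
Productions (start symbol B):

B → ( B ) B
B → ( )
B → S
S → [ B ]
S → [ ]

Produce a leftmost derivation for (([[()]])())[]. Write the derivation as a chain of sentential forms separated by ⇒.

B⇒(B)B⇒((B)B)B⇒((S)B)B⇒(([B])B)B⇒(([S])B)B⇒(([[B]])B)B⇒(([[()]])B)B⇒(([[()]])())B⇒(([[()]])())S⇒(([[()]])())[]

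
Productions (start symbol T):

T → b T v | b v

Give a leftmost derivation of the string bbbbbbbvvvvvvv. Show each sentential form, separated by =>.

T => bTv   [T → b T v]
bTv => bbTvv   [T → b T v]
bbTvv => bbbTvvv   [T → b T v]
bbbTvvv => bbbbTvvvv   [T → b T v]
bbbbTvvvv => bbbbbTvvvvv   [T → b T v]
bbbbbTvvvvv => bbbbbbTvvvvvv   [T → b T v]
bbbbbbTvvvvvv => bbbbbbbvvvvvvv   [T → b v]

T => bTv => bbTvv => bbbTvvv => bbbbTvvvv => bbbbbTvvvvv => bbbbbbTvvvvvv => bbbbbbbvvvvvvv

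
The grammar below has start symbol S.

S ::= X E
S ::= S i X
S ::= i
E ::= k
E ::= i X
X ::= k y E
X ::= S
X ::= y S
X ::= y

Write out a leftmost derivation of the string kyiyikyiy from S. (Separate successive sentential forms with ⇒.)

S ⇒ XE ⇒ kyEE ⇒ kyiXE ⇒ kyiyE ⇒ kyiyiX ⇒ kyiyikyE ⇒ kyiyikyiX ⇒ kyiyikyiy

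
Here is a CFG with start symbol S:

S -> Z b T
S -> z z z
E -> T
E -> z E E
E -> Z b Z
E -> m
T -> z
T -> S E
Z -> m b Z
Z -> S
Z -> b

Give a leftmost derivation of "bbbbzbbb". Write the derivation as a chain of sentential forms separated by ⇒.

S ⇒ ZbT   [S -> Z b T]
ZbT ⇒ bbT   [Z -> b]
bbT ⇒ bbSE   [T -> S E]
bbSE ⇒ bbZbTE   [S -> Z b T]
bbZbTE ⇒ bbbbTE   [Z -> b]
bbbbTE ⇒ bbbbzE   [T -> z]
bbbbzE ⇒ bbbbzZbZ   [E -> Z b Z]
bbbbzZbZ ⇒ bbbbzbbZ   [Z -> b]
bbbbzbbZ ⇒ bbbbzbbb   [Z -> b]

S⇒ZbT⇒bbT⇒bbSE⇒bbZbTE⇒bbbbTE⇒bbbbzE⇒bbbbzZbZ⇒bbbbzbbZ⇒bbbbzbbb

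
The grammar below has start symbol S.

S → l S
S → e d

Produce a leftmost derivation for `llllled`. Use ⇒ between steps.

S⇒lS⇒llS⇒lllS⇒llllS⇒lllllS⇒llllled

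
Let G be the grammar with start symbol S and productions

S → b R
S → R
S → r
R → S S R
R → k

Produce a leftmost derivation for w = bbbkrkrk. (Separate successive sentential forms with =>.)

S=>bR=>bSSR=>bbRSR=>bbSSRSR=>bbbRSRSR=>bbbkSRSR=>bbbkrRSR=>bbbkrkSR=>bbbkrkrR=>bbbkrkrk

S => bR   [S → b R]
bR => bSSR   [R → S S R]
bSSR => bbRSR   [S → b R]
bbRSR => bbSSRSR   [R → S S R]
bbSSRSR => bbbRSRSR   [S → b R]
bbbRSRSR => bbbkSRSR   [R → k]
bbbkSRSR => bbbkrRSR   [S → r]
bbbkrRSR => bbbkrkSR   [R → k]
bbbkrkSR => bbbkrkrR   [S → r]
bbbkrkrR => bbbkrkrk   [R → k]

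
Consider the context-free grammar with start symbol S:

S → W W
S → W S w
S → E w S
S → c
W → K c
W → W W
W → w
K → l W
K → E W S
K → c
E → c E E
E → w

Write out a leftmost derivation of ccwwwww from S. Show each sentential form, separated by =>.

S => WW => WWW => WWWW => WWWWW => KcWWWW => ccWWWW => ccWWWWW => ccwWWWW => ccwwWWW => ccwwwWW => ccwwwwW => ccwwwww

S => WW   [S → W W]
WW => WWW   [W → W W]
WWW => WWWW   [W → W W]
WWWW => WWWWW   [W → W W]
WWWWW => KcWWWW   [W → K c]
KcWWWW => ccWWWW   [K → c]
ccWWWW => ccWWWWW   [W → W W]
ccWWWWW => ccwWWWW   [W → w]
ccwWWWW => ccwwWWW   [W → w]
ccwwWWW => ccwwwWW   [W → w]
ccwwwWW => ccwwwwW   [W → w]
ccwwwwW => ccwwwww   [W → w]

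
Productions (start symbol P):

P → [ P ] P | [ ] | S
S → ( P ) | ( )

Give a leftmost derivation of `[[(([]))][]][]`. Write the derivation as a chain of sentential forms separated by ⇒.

P ⇒ [P]P ⇒ [[P]P]P ⇒ [[S]P]P ⇒ [[(P)]P]P ⇒ [[(S)]P]P ⇒ [[((P))]P]P ⇒ [[(([]))]P]P ⇒ [[(([]))][]]P ⇒ [[(([]))][]][]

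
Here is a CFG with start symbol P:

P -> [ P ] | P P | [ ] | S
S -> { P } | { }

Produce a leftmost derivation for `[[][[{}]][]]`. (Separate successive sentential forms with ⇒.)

P ⇒ [P] ⇒ [PP] ⇒ [PPP] ⇒ [[]PP] ⇒ [[][P]P] ⇒ [[][[P]]P] ⇒ [[][[S]]P] ⇒ [[][[{}]]P] ⇒ [[][[{}]][]]

P ⇒ [P]   [P -> [ P ]]
[P] ⇒ [PP]   [P -> P P]
[PP] ⇒ [PPP]   [P -> P P]
[PPP] ⇒ [[]PP]   [P -> [ ]]
[[]PP] ⇒ [[][P]P]   [P -> [ P ]]
[[][P]P] ⇒ [[][[P]]P]   [P -> [ P ]]
[[][[P]]P] ⇒ [[][[S]]P]   [P -> S]
[[][[S]]P] ⇒ [[][[{}]]P]   [S -> { }]
[[][[{}]]P] ⇒ [[][[{}]][]]   [P -> [ ]]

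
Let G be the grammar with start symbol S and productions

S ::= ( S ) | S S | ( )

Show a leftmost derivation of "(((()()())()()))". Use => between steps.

S => (S) => ((S)) => ((SS)) => ((SSS)) => (((S)SS)) => (((SS)SS)) => (((()S)SS)) => (((()SS)SS)) => (((()()S)SS)) => (((()()())SS)) => (((()()())()S)) => (((()()())()()))

S => (S)   [S ::= ( S )]
(S) => ((S))   [S ::= ( S )]
((S)) => ((SS))   [S ::= S S]
((SS)) => ((SSS))   [S ::= S S]
((SSS)) => (((S)SS))   [S ::= ( S )]
(((S)SS)) => (((SS)SS))   [S ::= S S]
(((SS)SS)) => (((()S)SS))   [S ::= ( )]
(((()S)SS)) => (((()SS)SS))   [S ::= S S]
(((()SS)SS)) => (((()()S)SS))   [S ::= ( )]
(((()()S)SS)) => (((()()())SS))   [S ::= ( )]
(((()()())SS)) => (((()()())()S))   [S ::= ( )]
(((()()())()S)) => (((()()())()()))   [S ::= ( )]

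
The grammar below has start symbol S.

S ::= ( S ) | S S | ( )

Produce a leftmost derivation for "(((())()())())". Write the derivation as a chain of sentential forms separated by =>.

S => (S) => (SS) => ((S)S) => ((SS)S) => ((SSS)S) => (((S)SS)S) => (((())SS)S) => (((())()S)S) => (((())()())S) => (((())()())())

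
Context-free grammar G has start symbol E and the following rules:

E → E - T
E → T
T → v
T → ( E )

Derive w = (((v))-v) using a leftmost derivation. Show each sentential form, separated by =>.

E=>T=>(E)=>(E-T)=>(T-T)=>((E)-T)=>((T)-T)=>(((E))-T)=>(((T))-T)=>(((v))-T)=>(((v))-v)

E => T   [E → T]
T => (E)   [T → ( E )]
(E) => (E-T)   [E → E - T]
(E-T) => (T-T)   [E → T]
(T-T) => ((E)-T)   [T → ( E )]
((E)-T) => ((T)-T)   [E → T]
((T)-T) => (((E))-T)   [T → ( E )]
(((E))-T) => (((T))-T)   [E → T]
(((T))-T) => (((v))-T)   [T → v]
(((v))-T) => (((v))-v)   [T → v]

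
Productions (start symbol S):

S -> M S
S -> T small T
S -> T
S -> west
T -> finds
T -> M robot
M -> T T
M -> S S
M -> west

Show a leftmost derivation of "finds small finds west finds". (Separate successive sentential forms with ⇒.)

S ⇒ M S ⇒ S S S ⇒ T small T S S ⇒ finds small T S S ⇒ finds small finds S S ⇒ finds small finds west S ⇒ finds small finds west T ⇒ finds small finds west finds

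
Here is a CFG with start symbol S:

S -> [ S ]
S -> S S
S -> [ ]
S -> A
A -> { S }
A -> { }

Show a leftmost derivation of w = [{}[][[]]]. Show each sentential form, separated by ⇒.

S ⇒ [S] ⇒ [SS] ⇒ [SSS] ⇒ [ASS] ⇒ [{}SS] ⇒ [{}[]S] ⇒ [{}[][S]] ⇒ [{}[][[]]]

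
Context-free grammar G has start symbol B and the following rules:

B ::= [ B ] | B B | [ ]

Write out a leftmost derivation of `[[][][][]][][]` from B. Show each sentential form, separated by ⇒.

B ⇒ BB ⇒ BBB ⇒ [B]BB ⇒ [BB]BB ⇒ [BBB]BB ⇒ [BBBB]BB ⇒ [[]BBB]BB ⇒ [[][]BB]BB ⇒ [[][][]B]BB ⇒ [[][][][]]BB ⇒ [[][][][]][]B ⇒ [[][][][]][][]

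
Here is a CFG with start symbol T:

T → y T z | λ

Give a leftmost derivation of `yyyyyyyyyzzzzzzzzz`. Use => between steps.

T => yTz => yyTzz => yyyTzzz => yyyyTzzzz => yyyyyTzzzzz => yyyyyyTzzzzzz => yyyyyyyTzzzzzzz => yyyyyyyyTzzzzzzzz => yyyyyyyyyTzzzzzzzzz => yyyyyyyyyzzzzzzzzz

T => yTz   [T → y T z]
yTz => yyTzz   [T → y T z]
yyTzz => yyyTzzz   [T → y T z]
yyyTzzz => yyyyTzzzz   [T → y T z]
yyyyTzzzz => yyyyyTzzzzz   [T → y T z]
yyyyyTzzzzz => yyyyyyTzzzzzz   [T → y T z]
yyyyyyTzzzzzz => yyyyyyyTzzzzzzz   [T → y T z]
yyyyyyyTzzzzzzz => yyyyyyyyTzzzzzzzz   [T → y T z]
yyyyyyyyTzzzzzzzz => yyyyyyyyyTzzzzzzzzz   [T → y T z]
yyyyyyyyyTzzzzzzzzz => yyyyyyyyyzzzzzzzzz   [T → λ]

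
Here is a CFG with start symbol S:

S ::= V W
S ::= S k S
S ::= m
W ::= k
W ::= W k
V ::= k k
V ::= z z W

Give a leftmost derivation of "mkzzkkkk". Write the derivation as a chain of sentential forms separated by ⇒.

S ⇒ SkS   [S ::= S k S]
SkS ⇒ mkS   [S ::= m]
mkS ⇒ mkVW   [S ::= V W]
mkVW ⇒ mkzzWW   [V ::= z z W]
mkzzWW ⇒ mkzzWkW   [W ::= W k]
mkzzWkW ⇒ mkzzkkW   [W ::= k]
mkzzkkW ⇒ mkzzkkWk   [W ::= W k]
mkzzkkWk ⇒ mkzzkkkk   [W ::= k]

S ⇒ SkS ⇒ mkS ⇒ mkVW ⇒ mkzzWW ⇒ mkzzWkW ⇒ mkzzkkW ⇒ mkzzkkWk ⇒ mkzzkkkk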